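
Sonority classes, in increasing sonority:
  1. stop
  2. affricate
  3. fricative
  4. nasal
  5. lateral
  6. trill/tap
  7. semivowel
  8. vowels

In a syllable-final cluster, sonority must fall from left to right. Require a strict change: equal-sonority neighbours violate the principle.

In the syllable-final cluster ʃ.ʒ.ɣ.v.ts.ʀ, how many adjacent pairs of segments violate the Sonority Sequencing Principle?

4

/ʃ/: fricative = 3.
/ʒ/: fricative = 3.
/ɣ/: fricative = 3.
/v/: fricative = 3.
/ts/: affricate = 2.
/ʀ/: trill/tap = 6.
/ʃ/→/ʒ/: 3→3 (plateau) — violation.
/ʒ/→/ɣ/: 3→3 (plateau) — violation.
/ɣ/→/v/: 3→3 (plateau) — violation.
/v/→/ts/: 3→2 (falls) — ok.
/ts/→/ʀ/: 2→6 (does not fall) — violation.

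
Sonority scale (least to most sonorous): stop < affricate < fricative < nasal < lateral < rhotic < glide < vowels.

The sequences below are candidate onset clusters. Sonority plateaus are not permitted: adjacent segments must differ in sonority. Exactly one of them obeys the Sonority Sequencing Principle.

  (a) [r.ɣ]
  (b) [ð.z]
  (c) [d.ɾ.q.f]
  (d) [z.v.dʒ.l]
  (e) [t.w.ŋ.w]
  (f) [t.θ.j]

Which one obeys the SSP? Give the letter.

(a) sonority 6-3: ill-formed.
(b) sonority 3-3: ill-formed.
(c) sonority 1-6-1-3: ill-formed.
(d) sonority 3-3-2-5: ill-formed.
(e) sonority 1-7-4-7: ill-formed.
(f) sonority 1-3-7: well-formed.

f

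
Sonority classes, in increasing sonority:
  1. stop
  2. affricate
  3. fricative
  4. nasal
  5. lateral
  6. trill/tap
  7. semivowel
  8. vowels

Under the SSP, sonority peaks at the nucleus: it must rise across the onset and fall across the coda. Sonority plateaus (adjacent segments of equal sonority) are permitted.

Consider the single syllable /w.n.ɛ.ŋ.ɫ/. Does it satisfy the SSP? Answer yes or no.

Onset: /w/ is a semivowel (sonority 7), /n/ is a nasal (sonority 4); then the nucleus /ɛ/ (sonority 8).
Onset profile 7-4-8 — does not rise throughout.
Coda: /ŋ/ is a nasal (sonority 4), /ɫ/ is a lateral (sonority 5).
Coda profile 8-4-5 — does not fall throughout.

no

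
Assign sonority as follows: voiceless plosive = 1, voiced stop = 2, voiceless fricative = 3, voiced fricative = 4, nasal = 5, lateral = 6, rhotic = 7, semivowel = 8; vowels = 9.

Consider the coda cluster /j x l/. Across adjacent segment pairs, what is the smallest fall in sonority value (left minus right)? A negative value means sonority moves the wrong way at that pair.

/j/: semivowel = 8.
/x/: voiceless fricative = 3.
/l/: lateral = 6.
/j/→/x/: change +5.
/x/→/l/: change -3.
Minimum = -3.

-3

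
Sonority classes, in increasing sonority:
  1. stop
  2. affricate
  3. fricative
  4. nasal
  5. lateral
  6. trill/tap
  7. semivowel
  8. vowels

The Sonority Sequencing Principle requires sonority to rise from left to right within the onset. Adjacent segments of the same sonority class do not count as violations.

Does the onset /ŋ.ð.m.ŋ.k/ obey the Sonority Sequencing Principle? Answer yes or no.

/ŋ/ — nasal, sonority 4.
/ð/ — fricative, sonority 3.
/m/ — nasal, sonority 4.
/ŋ/ — nasal, sonority 4.
/k/ — stop, sonority 1.
The profile is 4-3-4-4-1. Between /ŋ/ (4) and /ð/ (3) sonority does not rise, so the cluster violates the SSP.

no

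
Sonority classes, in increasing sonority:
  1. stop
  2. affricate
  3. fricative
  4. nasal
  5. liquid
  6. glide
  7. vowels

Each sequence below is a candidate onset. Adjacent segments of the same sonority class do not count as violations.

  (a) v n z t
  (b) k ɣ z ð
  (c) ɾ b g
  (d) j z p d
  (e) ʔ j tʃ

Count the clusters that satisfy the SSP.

1

(a) 3-4-3-1 → violates
(b) 1-3-3-3 → obeys
(c) 5-1-1 → violates
(d) 6-3-1-1 → violates
(e) 1-6-2 → violates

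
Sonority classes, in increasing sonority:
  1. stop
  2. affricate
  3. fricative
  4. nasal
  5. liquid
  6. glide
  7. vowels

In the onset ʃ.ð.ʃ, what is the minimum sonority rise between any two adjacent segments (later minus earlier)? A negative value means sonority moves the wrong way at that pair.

0

/ʃ/ — fricative, sonority 3.
/ð/ — fricative, sonority 3.
/ʃ/ — fricative, sonority 3.
/ʃ/→/ð/: change +0.
/ð/→/ʃ/: change +0.
Minimum = 0.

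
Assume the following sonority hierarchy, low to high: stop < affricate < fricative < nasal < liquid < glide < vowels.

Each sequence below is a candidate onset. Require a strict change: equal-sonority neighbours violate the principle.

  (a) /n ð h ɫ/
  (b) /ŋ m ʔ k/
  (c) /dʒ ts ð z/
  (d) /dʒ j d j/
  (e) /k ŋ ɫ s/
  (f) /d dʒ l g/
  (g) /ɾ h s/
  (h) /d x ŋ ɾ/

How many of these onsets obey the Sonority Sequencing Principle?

1

(a) /n ð h ɫ/: profile 4-3-3-5 — violates.
(b) /ŋ m ʔ k/: profile 4-4-1-1 — violates.
(c) /dʒ ts ð z/: profile 2-2-3-3 — violates.
(d) /dʒ j d j/: profile 2-6-1-6 — violates.
(e) /k ŋ ɫ s/: profile 1-4-5-3 — violates.
(f) /d dʒ l g/: profile 1-2-5-1 — violates.
(g) /ɾ h s/: profile 5-3-3 — violates.
(h) /d x ŋ ɾ/: profile 1-3-4-5 — obeys.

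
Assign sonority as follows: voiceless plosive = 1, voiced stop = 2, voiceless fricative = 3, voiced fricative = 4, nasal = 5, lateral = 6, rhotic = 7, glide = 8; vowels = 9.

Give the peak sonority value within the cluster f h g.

3

/f/ — voiceless fricative, sonority 3.
/h/ — voiceless fricative, sonority 3.
/g/ — voiced stop, sonority 2.
The maximum is 3.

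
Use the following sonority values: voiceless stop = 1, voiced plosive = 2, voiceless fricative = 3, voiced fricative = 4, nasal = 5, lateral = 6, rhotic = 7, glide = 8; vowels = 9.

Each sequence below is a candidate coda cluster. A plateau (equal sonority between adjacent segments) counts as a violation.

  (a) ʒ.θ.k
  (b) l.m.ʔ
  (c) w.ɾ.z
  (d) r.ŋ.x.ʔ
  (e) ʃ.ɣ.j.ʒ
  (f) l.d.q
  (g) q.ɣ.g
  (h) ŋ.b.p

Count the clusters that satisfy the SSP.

(a) ʒ.θ.k: profile 4-3-1 — obeys.
(b) l.m.ʔ: profile 6-5-1 — obeys.
(c) w.ɾ.z: profile 8-7-4 — obeys.
(d) r.ŋ.x.ʔ: profile 7-5-3-1 — obeys.
(e) ʃ.ɣ.j.ʒ: profile 3-4-8-4 — violates.
(f) l.d.q: profile 6-2-1 — obeys.
(g) q.ɣ.g: profile 1-4-2 — violates.
(h) ŋ.b.p: profile 5-2-1 — obeys.

6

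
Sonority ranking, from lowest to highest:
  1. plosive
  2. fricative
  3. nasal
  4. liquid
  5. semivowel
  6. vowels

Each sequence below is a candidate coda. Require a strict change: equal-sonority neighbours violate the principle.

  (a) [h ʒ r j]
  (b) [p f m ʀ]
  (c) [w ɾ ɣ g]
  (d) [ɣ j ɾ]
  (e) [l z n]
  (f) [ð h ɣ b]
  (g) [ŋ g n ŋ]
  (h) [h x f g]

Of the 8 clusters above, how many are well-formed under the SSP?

(a) 2-2-4-5 → violates
(b) 1-2-3-4 → violates
(c) 5-4-2-1 → obeys
(d) 2-5-4 → violates
(e) 4-2-3 → violates
(f) 2-2-2-1 → violates
(g) 3-1-3-3 → violates
(h) 2-2-2-1 → violates

1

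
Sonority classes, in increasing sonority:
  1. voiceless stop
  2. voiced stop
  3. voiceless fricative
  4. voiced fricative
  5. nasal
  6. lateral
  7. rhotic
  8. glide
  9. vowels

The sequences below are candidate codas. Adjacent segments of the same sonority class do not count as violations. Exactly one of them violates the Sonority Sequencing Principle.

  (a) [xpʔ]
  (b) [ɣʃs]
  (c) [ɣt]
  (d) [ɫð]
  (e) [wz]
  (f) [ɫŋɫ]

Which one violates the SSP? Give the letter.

f

(a) sonority 3-1-1: well-formed.
(b) sonority 4-3-3: well-formed.
(c) sonority 4-1: well-formed.
(d) sonority 6-4: well-formed.
(e) sonority 8-4: well-formed.
(f) sonority 6-5-6: ill-formed.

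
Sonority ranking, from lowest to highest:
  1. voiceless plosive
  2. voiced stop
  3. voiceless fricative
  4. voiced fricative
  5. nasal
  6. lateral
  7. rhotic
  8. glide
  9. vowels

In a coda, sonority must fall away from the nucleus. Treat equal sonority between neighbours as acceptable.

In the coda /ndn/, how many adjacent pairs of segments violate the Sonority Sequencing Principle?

/n/ — nasal, sonority 5.
/d/ — voiced stop, sonority 2.
/n/ — nasal, sonority 5.
/n/→/d/: 5→2 (falls) — ok.
/d/→/n/: 2→5 (does not fall) — violation.

1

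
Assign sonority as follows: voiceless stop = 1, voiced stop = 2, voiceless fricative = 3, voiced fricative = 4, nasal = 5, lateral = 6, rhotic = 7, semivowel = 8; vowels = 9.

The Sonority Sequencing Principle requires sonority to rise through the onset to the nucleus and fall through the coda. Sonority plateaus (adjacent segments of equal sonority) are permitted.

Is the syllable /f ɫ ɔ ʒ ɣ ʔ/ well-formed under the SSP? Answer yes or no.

yes

Onset: /f/ is a voiceless fricative (sonority 3), /ɫ/ is a lateral (sonority 6); then the nucleus /ɔ/ (sonority 9).
Onset profile 3-6-9 — rises to the nucleus.
Coda: /ʒ/ is a voiced fricative (sonority 4), /ɣ/ is a voiced fricative (sonority 4), /ʔ/ is a voiceless stop (sonority 1).
Coda profile 9-4-4-1 — falls from the nucleus.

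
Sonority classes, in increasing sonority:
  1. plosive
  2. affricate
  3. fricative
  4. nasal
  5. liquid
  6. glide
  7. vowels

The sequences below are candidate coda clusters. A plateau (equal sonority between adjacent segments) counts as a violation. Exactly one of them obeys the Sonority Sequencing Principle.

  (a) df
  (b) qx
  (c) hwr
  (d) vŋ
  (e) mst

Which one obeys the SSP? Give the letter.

(a) df: profile 1-3 — violates.
(b) qx: profile 1-3 — violates.
(c) hwr: profile 3-6-5 — violates.
(d) vŋ: profile 3-4 — violates.
(e) mst: profile 4-3-1 — obeys.

e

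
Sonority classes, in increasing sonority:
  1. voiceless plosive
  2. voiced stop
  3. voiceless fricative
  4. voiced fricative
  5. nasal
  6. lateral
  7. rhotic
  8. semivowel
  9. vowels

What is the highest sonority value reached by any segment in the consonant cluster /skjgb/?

/s/ — voiceless fricative, sonority 3.
/k/ — voiceless plosive, sonority 1.
/j/ — semivowel, sonority 8.
/g/ — voiced stop, sonority 2.
/b/ — voiced stop, sonority 2.
The maximum is 8.

8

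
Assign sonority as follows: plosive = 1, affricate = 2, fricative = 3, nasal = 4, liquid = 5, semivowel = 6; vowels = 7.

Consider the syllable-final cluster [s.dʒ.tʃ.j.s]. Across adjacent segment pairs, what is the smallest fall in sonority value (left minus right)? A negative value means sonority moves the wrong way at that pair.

/s/: fricative = 3.
/dʒ/: affricate = 2.
/tʃ/: affricate = 2.
/j/: semivowel = 6.
/s/: fricative = 3.
/s/→/dʒ/: change +1.
/dʒ/→/tʃ/: change +0.
/tʃ/→/j/: change -4.
/j/→/s/: change +3.
Minimum = -4.

-4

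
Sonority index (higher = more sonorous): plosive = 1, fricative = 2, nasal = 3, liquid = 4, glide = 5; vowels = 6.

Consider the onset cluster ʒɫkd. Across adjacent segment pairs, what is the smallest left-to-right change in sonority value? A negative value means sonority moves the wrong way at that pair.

/ʒ/: fricative = 2.
/ɫ/: liquid = 4.
/k/: plosive = 1.
/d/: plosive = 1.
/ʒ/→/ɫ/: change +2.
/ɫ/→/k/: change -3.
/k/→/d/: change +0.
Minimum = -3.

-3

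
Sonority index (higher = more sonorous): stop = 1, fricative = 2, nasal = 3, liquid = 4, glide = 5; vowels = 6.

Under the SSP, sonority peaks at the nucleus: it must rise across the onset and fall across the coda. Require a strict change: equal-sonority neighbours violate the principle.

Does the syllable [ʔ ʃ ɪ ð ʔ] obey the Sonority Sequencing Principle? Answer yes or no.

Onset: /ʔ/ is a stop (sonority 1), /ʃ/ is a fricative (sonority 2); then the nucleus /ɪ/ (sonority 6).
Onset profile 1-2-6 — rises to the nucleus.
Coda: /ð/ is a fricative (sonority 2), /ʔ/ is a stop (sonority 1).
Coda profile 6-2-1 — falls from the nucleus.

yes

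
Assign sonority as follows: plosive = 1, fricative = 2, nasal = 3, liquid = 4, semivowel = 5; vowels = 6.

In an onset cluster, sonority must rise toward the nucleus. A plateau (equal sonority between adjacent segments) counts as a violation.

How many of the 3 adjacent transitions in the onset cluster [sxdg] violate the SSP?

3

/s/ — fricative, sonority 2.
/x/ — fricative, sonority 2.
/d/ — plosive, sonority 1.
/g/ — plosive, sonority 1.
/s/→/x/: 2→2 (plateau) — violation.
/x/→/d/: 2→1 (does not rise) — violation.
/d/→/g/: 1→1 (plateau) — violation.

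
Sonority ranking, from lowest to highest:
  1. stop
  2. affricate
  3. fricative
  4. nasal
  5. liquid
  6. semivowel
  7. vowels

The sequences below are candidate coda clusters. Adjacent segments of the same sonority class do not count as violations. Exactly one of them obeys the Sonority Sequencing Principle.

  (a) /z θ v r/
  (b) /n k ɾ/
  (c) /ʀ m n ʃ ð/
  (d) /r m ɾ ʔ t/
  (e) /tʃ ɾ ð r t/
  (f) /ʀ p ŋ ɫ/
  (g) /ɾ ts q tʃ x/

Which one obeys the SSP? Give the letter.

c

(a) /z θ v r/: profile 3-3-3-5 — violates.
(b) /n k ɾ/: profile 4-1-5 — violates.
(c) /ʀ m n ʃ ð/: profile 5-4-4-3-3 — obeys.
(d) /r m ɾ ʔ t/: profile 5-4-5-1-1 — violates.
(e) /tʃ ɾ ð r t/: profile 2-5-3-5-1 — violates.
(f) /ʀ p ŋ ɫ/: profile 5-1-4-5 — violates.
(g) /ɾ ts q tʃ x/: profile 5-2-1-2-3 — violates.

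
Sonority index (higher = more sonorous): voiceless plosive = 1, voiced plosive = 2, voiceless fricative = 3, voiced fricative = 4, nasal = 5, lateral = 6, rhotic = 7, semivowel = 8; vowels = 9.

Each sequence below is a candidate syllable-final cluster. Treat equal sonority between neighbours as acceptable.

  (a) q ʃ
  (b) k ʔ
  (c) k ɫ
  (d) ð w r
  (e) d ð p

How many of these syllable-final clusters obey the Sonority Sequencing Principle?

(a) 1-3 → violates
(b) 1-1 → obeys
(c) 1-6 → violates
(d) 4-8-7 → violates
(e) 2-4-1 → violates

1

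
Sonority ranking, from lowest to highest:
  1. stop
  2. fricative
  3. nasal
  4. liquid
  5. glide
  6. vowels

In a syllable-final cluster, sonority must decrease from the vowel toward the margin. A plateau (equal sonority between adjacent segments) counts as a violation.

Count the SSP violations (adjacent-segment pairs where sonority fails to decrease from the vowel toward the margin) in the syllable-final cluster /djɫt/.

1

/d/ — stop, sonority 1.
/j/ — glide, sonority 5.
/ɫ/ — liquid, sonority 4.
/t/ — stop, sonority 1.
/d/→/j/: 1→5 (does not fall) — violation.
/j/→/ɫ/: 5→4 (falls) — ok.
/ɫ/→/t/: 4→1 (falls) — ok.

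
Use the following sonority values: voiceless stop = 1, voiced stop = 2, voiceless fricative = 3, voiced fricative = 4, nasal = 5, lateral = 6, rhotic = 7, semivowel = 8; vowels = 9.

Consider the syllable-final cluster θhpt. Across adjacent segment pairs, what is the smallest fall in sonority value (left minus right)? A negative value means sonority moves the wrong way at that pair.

0

/θ/ — voiceless fricative, sonority 3.
/h/ — voiceless fricative, sonority 3.
/p/ — voiceless stop, sonority 1.
/t/ — voiceless stop, sonority 1.
/θ/→/h/: change +0.
/h/→/p/: change +2.
/p/→/t/: change +0.
Minimum = 0.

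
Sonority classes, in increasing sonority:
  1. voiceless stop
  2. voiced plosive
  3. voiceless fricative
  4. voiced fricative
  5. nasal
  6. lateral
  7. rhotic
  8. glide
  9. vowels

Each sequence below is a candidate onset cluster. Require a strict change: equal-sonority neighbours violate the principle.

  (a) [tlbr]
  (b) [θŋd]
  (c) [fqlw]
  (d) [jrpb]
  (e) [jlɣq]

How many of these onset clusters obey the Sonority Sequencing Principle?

0

(a) sonority 1-6-2-7: ill-formed.
(b) sonority 3-5-2: ill-formed.
(c) sonority 3-1-6-8: ill-formed.
(d) sonority 8-7-1-2: ill-formed.
(e) sonority 8-6-4-1: ill-formed.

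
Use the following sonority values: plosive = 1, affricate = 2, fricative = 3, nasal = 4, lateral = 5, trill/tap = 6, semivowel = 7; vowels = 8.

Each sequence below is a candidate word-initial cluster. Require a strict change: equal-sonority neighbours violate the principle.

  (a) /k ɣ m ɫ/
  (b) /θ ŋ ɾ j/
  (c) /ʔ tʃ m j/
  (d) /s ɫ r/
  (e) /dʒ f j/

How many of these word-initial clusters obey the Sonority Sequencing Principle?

5

(a) 1-3-4-5 → obeys
(b) 3-4-6-7 → obeys
(c) 1-2-4-7 → obeys
(d) 3-5-6 → obeys
(e) 2-3-7 → obeys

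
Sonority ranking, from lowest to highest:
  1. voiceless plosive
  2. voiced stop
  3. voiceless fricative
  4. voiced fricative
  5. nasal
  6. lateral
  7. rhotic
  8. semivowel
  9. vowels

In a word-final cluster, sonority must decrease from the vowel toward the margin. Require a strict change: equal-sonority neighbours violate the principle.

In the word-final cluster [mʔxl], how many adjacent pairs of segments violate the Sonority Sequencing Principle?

/m/ is a nasal (sonority 5).
/ʔ/ is a voiceless plosive (sonority 1).
/x/ is a voiceless fricative (sonority 3).
/l/ is a lateral (sonority 6).
/m/→/ʔ/: 5→1 (falls) — ok.
/ʔ/→/x/: 1→3 (does not fall) — violation.
/x/→/l/: 3→6 (does not fall) — violation.

2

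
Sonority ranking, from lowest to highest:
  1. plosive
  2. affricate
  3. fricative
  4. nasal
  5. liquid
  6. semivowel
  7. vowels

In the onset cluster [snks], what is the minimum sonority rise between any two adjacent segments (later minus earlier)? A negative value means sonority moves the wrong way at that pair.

-3

/s/: fricative = 3.
/n/: nasal = 4.
/k/: plosive = 1.
/s/: fricative = 3.
/s/→/n/: change +1.
/n/→/k/: change -3.
/k/→/s/: change +2.
Minimum = -3.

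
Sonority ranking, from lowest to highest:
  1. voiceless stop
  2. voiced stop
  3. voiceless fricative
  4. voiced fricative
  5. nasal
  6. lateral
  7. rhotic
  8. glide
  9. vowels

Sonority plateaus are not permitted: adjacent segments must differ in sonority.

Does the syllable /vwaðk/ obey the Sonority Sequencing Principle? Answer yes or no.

Onset: /v/ is a voiced fricative (sonority 4), /w/ is a glide (sonority 8); then the nucleus /a/ (sonority 9).
Onset profile 4-8-9 — rises to the nucleus.
Coda: /ð/ is a voiced fricative (sonority 4), /k/ is a voiceless stop (sonority 1).
Coda profile 9-4-1 — falls from the nucleus.

yes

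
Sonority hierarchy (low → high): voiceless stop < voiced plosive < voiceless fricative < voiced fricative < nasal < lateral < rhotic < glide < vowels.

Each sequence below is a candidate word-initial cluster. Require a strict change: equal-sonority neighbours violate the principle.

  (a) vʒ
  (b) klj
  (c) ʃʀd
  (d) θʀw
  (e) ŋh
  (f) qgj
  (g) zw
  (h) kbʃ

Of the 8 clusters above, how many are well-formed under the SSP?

(a) 4-4 → violates
(b) 1-6-8 → obeys
(c) 3-7-2 → violates
(d) 3-7-8 → obeys
(e) 5-3 → violates
(f) 1-2-8 → obeys
(g) 4-8 → obeys
(h) 1-2-3 → obeys

5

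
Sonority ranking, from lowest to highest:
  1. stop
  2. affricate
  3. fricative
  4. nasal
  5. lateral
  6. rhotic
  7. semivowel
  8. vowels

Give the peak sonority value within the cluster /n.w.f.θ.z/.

/n/ — nasal, sonority 4.
/w/ — semivowel, sonority 7.
/f/ — fricative, sonority 3.
/θ/ — fricative, sonority 3.
/z/ — fricative, sonority 3.
The maximum is 7.

7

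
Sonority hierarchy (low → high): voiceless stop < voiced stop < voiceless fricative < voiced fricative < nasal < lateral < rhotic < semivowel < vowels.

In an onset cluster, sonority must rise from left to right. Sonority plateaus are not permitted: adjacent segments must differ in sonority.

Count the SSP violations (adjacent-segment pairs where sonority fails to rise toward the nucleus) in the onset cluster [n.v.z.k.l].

3

/n/ is a nasal (sonority 5).
/v/ is a voiced fricative (sonority 4).
/z/ is a voiced fricative (sonority 4).
/k/ is a voiceless stop (sonority 1).
/l/ is a lateral (sonority 6).
/n/→/v/: 5→4 (does not rise) — violation.
/v/→/z/: 4→4 (plateau) — violation.
/z/→/k/: 4→1 (does not rise) — violation.
/k/→/l/: 1→6 (rises) — ok.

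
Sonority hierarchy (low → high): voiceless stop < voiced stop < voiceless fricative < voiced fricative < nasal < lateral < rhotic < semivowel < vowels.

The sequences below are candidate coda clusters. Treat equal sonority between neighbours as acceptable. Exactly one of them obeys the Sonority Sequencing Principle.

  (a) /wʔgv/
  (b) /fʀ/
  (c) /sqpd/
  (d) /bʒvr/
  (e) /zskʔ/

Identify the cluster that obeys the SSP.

e

(a) 8-1-2-4 → violates
(b) 3-7 → violates
(c) 3-1-1-2 → violates
(d) 2-4-4-7 → violates
(e) 4-3-1-1 → obeys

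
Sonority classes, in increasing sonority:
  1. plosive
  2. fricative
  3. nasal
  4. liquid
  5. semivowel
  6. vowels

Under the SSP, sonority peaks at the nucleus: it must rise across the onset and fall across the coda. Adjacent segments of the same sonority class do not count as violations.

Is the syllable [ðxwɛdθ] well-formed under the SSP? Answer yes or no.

Onset: /ð/ is a fricative (sonority 2), /x/ is a fricative (sonority 2), /w/ is a semivowel (sonority 5); then the nucleus /ɛ/ (sonority 6).
Onset profile 2-2-5-6 — rises to the nucleus.
Coda: /d/ is a plosive (sonority 1), /θ/ is a fricative (sonority 2).
Coda profile 6-1-2 — does not fall throughout.

no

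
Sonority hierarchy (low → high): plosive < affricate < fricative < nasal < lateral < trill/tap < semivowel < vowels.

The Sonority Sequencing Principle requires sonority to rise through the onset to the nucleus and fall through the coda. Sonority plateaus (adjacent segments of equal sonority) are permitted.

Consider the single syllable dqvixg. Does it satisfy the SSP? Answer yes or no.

Onset: /d/ is a plosive (sonority 1), /q/ is a plosive (sonority 1), /v/ is a fricative (sonority 3); then the nucleus /i/ (sonority 8).
Onset profile 1-1-3-8 — rises to the nucleus.
Coda: /x/ is a fricative (sonority 3), /g/ is a plosive (sonority 1).
Coda profile 8-3-1 — falls from the nucleus.

yes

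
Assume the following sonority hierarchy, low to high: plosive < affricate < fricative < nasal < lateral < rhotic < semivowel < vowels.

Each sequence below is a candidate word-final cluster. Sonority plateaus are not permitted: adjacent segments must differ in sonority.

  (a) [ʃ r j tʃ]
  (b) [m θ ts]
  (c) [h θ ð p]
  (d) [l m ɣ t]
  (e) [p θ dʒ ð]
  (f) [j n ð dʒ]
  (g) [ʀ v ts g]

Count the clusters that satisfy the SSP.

(a) [ʃ r j tʃ]: profile 3-6-7-2 — violates.
(b) [m θ ts]: profile 4-3-2 — obeys.
(c) [h θ ð p]: profile 3-3-3-1 — violates.
(d) [l m ɣ t]: profile 5-4-3-1 — obeys.
(e) [p θ dʒ ð]: profile 1-3-2-3 — violates.
(f) [j n ð dʒ]: profile 7-4-3-2 — obeys.
(g) [ʀ v ts g]: profile 6-3-2-1 — obeys.

4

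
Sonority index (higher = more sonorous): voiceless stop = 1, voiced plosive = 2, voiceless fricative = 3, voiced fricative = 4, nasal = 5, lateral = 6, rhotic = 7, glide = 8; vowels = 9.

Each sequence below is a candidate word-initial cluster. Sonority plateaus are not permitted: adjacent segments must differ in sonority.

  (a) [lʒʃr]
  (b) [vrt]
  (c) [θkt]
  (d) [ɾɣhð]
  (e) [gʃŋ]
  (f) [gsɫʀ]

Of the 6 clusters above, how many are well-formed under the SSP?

2

(a) sonority 6-4-3-7: ill-formed.
(b) sonority 4-7-1: ill-formed.
(c) sonority 3-1-1: ill-formed.
(d) sonority 7-4-3-4: ill-formed.
(e) sonority 2-3-5: well-formed.
(f) sonority 2-3-6-7: well-formed.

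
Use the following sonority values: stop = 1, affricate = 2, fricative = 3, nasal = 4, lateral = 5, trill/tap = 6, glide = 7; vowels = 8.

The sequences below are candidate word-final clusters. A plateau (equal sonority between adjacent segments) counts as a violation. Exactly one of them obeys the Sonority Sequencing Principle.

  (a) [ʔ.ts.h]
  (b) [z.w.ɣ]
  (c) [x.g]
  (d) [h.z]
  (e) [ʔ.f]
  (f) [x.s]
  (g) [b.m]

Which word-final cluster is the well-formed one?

(a) [ʔ.ts.h]: profile 1-2-3 — violates.
(b) [z.w.ɣ]: profile 3-7-3 — violates.
(c) [x.g]: profile 3-1 — obeys.
(d) [h.z]: profile 3-3 — violates.
(e) [ʔ.f]: profile 1-3 — violates.
(f) [x.s]: profile 3-3 — violates.
(g) [b.m]: profile 1-4 — violates.

c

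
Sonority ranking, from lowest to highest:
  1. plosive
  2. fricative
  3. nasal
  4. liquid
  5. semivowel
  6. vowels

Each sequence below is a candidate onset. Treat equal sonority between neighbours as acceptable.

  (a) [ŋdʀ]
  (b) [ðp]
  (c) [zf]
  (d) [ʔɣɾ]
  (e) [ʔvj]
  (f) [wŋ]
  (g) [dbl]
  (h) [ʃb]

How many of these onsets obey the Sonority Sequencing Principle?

4

(a) 3-1-4 → violates
(b) 2-1 → violates
(c) 2-2 → obeys
(d) 1-2-4 → obeys
(e) 1-2-5 → obeys
(f) 5-3 → violates
(g) 1-1-4 → obeys
(h) 2-1 → violates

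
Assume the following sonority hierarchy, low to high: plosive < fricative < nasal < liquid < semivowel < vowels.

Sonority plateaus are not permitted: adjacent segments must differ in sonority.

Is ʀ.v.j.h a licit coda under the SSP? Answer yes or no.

/ʀ/ is a liquid (sonority 4).
/v/ is a fricative (sonority 2).
/j/ is a semivowel (sonority 5).
/h/ is a fricative (sonority 2).
The profile is 4-2-5-2. Between /v/ (2) and /j/ (5) sonority does not fall, so the cluster violates the SSP.

no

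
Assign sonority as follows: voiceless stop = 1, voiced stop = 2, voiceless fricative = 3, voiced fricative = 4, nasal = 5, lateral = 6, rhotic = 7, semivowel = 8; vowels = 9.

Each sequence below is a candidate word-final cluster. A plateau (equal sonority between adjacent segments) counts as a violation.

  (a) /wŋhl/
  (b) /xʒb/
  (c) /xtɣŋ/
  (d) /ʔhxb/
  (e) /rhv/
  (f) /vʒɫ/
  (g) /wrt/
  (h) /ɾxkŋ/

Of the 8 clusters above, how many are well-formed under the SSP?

1

(a) 8-5-3-6 → violates
(b) 3-4-2 → violates
(c) 3-1-4-5 → violates
(d) 1-3-3-2 → violates
(e) 7-3-4 → violates
(f) 4-4-6 → violates
(g) 8-7-1 → obeys
(h) 7-3-1-5 → violates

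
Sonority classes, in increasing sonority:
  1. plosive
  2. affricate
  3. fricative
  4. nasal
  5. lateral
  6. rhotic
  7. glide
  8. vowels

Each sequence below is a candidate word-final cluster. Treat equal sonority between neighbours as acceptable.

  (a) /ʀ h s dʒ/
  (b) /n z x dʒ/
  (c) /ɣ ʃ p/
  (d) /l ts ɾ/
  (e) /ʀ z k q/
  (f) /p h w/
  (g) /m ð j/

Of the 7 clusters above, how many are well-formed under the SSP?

(a) sonority 6-3-3-2: well-formed.
(b) sonority 4-3-3-2: well-formed.
(c) sonority 3-3-1: well-formed.
(d) sonority 5-2-6: ill-formed.
(e) sonority 6-3-1-1: well-formed.
(f) sonority 1-3-7: ill-formed.
(g) sonority 4-3-7: ill-formed.

4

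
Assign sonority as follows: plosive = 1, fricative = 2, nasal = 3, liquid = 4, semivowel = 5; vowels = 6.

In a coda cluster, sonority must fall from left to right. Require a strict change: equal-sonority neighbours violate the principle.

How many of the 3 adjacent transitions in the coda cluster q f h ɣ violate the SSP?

/q/ is a plosive (sonority 1).
/f/ is a fricative (sonority 2).
/h/ is a fricative (sonority 2).
/ɣ/ is a fricative (sonority 2).
/q/→/f/: 1→2 (does not fall) — violation.
/f/→/h/: 2→2 (plateau) — violation.
/h/→/ɣ/: 2→2 (plateau) — violation.

3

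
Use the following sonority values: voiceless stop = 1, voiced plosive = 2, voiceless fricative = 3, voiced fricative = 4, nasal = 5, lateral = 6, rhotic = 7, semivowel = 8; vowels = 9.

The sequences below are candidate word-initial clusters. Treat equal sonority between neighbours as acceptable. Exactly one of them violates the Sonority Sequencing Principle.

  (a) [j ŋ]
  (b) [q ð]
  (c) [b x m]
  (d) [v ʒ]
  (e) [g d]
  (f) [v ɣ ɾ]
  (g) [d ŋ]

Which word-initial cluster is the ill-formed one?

(a) [j ŋ]: profile 8-5 — violates.
(b) [q ð]: profile 1-4 — obeys.
(c) [b x m]: profile 2-3-5 — obeys.
(d) [v ʒ]: profile 4-4 — obeys.
(e) [g d]: profile 2-2 — obeys.
(f) [v ɣ ɾ]: profile 4-4-7 — obeys.
(g) [d ŋ]: profile 2-5 — obeys.

a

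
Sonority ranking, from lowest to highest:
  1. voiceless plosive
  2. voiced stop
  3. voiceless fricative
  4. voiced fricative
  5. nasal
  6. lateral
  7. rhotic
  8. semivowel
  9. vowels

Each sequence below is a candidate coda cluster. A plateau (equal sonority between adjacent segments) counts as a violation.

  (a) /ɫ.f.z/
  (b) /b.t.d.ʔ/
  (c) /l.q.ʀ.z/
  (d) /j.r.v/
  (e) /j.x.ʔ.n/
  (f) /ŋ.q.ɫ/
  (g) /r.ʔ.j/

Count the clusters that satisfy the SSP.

(a) 6-3-4 → violates
(b) 2-1-2-1 → violates
(c) 6-1-7-4 → violates
(d) 8-7-4 → obeys
(e) 8-3-1-5 → violates
(f) 5-1-6 → violates
(g) 7-1-8 → violates

1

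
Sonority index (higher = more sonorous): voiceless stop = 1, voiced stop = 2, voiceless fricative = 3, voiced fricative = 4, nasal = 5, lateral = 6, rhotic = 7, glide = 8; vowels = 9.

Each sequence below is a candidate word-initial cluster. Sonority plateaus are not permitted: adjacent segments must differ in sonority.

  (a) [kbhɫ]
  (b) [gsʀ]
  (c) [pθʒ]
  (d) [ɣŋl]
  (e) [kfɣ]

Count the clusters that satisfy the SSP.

(a) 1-2-3-6 → obeys
(b) 2-3-7 → obeys
(c) 1-3-4 → obeys
(d) 4-5-6 → obeys
(e) 1-3-4 → obeys

5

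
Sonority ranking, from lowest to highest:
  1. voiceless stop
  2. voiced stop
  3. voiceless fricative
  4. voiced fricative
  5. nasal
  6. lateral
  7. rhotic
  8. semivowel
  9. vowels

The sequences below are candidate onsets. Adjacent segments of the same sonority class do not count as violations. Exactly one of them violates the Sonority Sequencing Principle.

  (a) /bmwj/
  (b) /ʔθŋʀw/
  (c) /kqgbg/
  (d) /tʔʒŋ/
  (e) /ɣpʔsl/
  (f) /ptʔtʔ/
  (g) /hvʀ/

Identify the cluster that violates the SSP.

(a) 2-5-8-8 → obeys
(b) 1-3-5-7-8 → obeys
(c) 1-1-2-2-2 → obeys
(d) 1-1-4-5 → obeys
(e) 4-1-1-3-6 → violates
(f) 1-1-1-1-1 → obeys
(g) 3-4-7 → obeys

e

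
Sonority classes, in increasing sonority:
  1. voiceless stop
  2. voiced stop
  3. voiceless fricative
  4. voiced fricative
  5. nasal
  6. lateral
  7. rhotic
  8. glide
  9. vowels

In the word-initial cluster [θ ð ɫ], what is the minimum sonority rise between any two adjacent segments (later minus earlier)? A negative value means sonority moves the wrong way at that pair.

/θ/ — voiceless fricative, sonority 3.
/ð/ — voiced fricative, sonority 4.
/ɫ/ — lateral, sonority 6.
/θ/→/ð/: change +1.
/ð/→/ɫ/: change +2.
Minimum = 1.

1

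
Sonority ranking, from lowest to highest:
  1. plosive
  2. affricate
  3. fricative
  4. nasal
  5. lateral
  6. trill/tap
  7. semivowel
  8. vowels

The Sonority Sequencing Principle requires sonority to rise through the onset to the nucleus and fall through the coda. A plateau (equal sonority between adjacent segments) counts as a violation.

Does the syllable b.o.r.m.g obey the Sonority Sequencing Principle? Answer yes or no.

yes

Onset: /b/ is a plosive (sonority 1); then the nucleus /o/ (sonority 8).
Onset profile 1-8 — rises to the nucleus.
Coda: /r/ is a trill/tap (sonority 6), /m/ is a nasal (sonority 4), /g/ is a plosive (sonority 1).
Coda profile 8-6-4-1 — falls from the nucleus.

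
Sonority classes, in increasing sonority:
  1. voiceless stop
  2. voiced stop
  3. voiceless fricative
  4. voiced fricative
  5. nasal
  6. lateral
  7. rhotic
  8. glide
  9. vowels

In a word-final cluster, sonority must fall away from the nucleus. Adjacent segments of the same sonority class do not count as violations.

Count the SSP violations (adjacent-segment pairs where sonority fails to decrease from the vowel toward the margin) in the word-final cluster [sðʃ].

1

/s/ — voiceless fricative, sonority 3.
/ð/ — voiced fricative, sonority 4.
/ʃ/ — voiceless fricative, sonority 3.
/s/→/ð/: 3→4 (does not fall) — violation.
/ð/→/ʃ/: 4→3 (falls) — ok.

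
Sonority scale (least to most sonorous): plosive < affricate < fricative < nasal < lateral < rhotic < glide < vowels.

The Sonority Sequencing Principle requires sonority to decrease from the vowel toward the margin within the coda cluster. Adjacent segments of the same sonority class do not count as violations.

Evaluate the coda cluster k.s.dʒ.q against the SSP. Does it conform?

no

/k/ is a plosive (sonority 1).
/s/ is a fricative (sonority 3).
/dʒ/ is an affricate (sonority 2).
/q/ is a plosive (sonority 1).
The profile is 1-3-2-1. Between /k/ (1) and /s/ (3) sonority does not fall, so the cluster violates the SSP.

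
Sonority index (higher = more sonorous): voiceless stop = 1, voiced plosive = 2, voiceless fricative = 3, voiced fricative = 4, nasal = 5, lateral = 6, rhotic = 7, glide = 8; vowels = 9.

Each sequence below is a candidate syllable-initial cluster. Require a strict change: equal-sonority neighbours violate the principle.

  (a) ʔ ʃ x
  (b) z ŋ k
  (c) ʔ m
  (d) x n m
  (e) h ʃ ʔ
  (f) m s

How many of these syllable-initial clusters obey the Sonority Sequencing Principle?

1

(a) sonority 1-3-3: ill-formed.
(b) sonority 4-5-1: ill-formed.
(c) sonority 1-5: well-formed.
(d) sonority 3-5-5: ill-formed.
(e) sonority 3-3-1: ill-formed.
(f) sonority 5-3: ill-formed.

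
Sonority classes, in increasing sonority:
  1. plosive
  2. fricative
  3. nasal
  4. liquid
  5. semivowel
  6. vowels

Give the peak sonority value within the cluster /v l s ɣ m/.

4

/v/: fricative = 2.
/l/: liquid = 4.
/s/: fricative = 2.
/ɣ/: fricative = 2.
/m/: nasal = 3.
The maximum is 4.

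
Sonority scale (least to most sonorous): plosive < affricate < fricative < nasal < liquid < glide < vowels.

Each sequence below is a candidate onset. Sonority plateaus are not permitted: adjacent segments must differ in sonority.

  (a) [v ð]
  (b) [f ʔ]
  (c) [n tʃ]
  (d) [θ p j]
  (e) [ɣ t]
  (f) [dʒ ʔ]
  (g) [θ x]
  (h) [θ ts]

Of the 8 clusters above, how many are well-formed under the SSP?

(a) [v ð]: profile 3-3 — violates.
(b) [f ʔ]: profile 3-1 — violates.
(c) [n tʃ]: profile 4-2 — violates.
(d) [θ p j]: profile 3-1-6 — violates.
(e) [ɣ t]: profile 3-1 — violates.
(f) [dʒ ʔ]: profile 2-1 — violates.
(g) [θ x]: profile 3-3 — violates.
(h) [θ ts]: profile 3-2 — violates.

0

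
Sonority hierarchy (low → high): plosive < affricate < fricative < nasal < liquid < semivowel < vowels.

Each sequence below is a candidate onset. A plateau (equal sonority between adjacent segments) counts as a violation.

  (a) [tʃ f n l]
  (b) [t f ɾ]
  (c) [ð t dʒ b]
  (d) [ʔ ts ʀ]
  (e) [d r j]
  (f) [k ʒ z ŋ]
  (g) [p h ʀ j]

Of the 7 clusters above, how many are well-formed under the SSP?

5

(a) [tʃ f n l]: profile 2-3-4-5 — obeys.
(b) [t f ɾ]: profile 1-3-5 — obeys.
(c) [ð t dʒ b]: profile 3-1-2-1 — violates.
(d) [ʔ ts ʀ]: profile 1-2-5 — obeys.
(e) [d r j]: profile 1-5-6 — obeys.
(f) [k ʒ z ŋ]: profile 1-3-3-4 — violates.
(g) [p h ʀ j]: profile 1-3-5-6 — obeys.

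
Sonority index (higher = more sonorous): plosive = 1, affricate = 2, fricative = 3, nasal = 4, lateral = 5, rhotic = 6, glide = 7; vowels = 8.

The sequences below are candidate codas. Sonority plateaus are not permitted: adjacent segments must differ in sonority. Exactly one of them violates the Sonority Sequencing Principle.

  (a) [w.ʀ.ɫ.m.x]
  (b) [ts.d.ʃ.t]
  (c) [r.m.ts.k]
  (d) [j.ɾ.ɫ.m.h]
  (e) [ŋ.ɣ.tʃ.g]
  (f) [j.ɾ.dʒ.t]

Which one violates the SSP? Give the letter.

b

(a) [w.ʀ.ɫ.m.x]: profile 7-6-5-4-3 — obeys.
(b) [ts.d.ʃ.t]: profile 2-1-3-1 — violates.
(c) [r.m.ts.k]: profile 6-4-2-1 — obeys.
(d) [j.ɾ.ɫ.m.h]: profile 7-6-5-4-3 — obeys.
(e) [ŋ.ɣ.tʃ.g]: profile 4-3-2-1 — obeys.
(f) [j.ɾ.dʒ.t]: profile 7-6-2-1 — obeys.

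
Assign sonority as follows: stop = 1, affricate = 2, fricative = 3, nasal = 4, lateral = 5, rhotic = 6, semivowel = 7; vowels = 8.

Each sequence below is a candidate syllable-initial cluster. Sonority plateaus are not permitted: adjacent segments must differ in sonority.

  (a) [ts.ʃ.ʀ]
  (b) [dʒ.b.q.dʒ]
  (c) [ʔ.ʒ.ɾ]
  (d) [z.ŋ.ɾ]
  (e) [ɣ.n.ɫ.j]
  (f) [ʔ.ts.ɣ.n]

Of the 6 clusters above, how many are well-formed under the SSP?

(a) sonority 2-3-6: well-formed.
(b) sonority 2-1-1-2: ill-formed.
(c) sonority 1-3-6: well-formed.
(d) sonority 3-4-6: well-formed.
(e) sonority 3-4-5-7: well-formed.
(f) sonority 1-2-3-4: well-formed.

5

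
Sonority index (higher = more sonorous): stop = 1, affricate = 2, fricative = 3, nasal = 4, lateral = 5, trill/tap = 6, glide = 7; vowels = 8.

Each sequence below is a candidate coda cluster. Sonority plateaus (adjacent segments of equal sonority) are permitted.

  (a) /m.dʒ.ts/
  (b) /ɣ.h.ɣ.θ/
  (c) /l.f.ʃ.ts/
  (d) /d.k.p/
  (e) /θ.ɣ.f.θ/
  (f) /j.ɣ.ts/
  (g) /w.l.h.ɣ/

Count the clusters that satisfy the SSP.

7

(a) 4-2-2 → obeys
(b) 3-3-3-3 → obeys
(c) 5-3-3-2 → obeys
(d) 1-1-1 → obeys
(e) 3-3-3-3 → obeys
(f) 7-3-2 → obeys
(g) 7-5-3-3 → obeys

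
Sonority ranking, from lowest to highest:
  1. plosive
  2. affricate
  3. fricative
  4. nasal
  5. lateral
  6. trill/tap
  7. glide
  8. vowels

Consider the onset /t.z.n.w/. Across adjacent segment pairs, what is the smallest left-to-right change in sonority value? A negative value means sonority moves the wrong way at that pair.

1

/t/: plosive = 1.
/z/: fricative = 3.
/n/: nasal = 4.
/w/: glide = 7.
/t/→/z/: change +2.
/z/→/n/: change +1.
/n/→/w/: change +3.
Minimum = 1.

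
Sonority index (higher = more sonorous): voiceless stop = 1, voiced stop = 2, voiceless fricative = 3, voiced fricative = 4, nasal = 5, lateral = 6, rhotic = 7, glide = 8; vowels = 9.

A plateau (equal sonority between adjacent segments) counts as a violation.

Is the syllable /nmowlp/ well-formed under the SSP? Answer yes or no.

no

Onset: /n/ is a nasal (sonority 5), /m/ is a nasal (sonority 5); then the nucleus /o/ (sonority 9).
Onset profile 5-5-9 — does not strictly rise throughout.
Coda: /w/ is a glide (sonority 8), /l/ is a lateral (sonority 6), /p/ is a voiceless stop (sonority 1).
Coda profile 9-8-6-1 — falls from the nucleus.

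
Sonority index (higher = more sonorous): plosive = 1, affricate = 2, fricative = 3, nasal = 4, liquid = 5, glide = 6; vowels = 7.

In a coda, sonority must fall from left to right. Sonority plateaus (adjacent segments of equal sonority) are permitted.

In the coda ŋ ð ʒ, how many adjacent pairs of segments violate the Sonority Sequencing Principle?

/ŋ/ is a nasal (sonority 4).
/ð/ is a fricative (sonority 3).
/ʒ/ is a fricative (sonority 3).
/ŋ/→/ð/: 4→3 (falls) — ok.
/ð/→/ʒ/: 3→3 (plateau, allowed) — ok.

0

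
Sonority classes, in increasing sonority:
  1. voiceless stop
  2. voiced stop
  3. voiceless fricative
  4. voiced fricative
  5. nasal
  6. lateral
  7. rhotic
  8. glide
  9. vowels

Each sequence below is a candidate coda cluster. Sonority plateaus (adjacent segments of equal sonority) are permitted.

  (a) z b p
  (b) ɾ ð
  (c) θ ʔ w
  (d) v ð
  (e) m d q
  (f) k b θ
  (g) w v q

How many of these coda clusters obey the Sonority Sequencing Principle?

(a) 4-2-1 → obeys
(b) 7-4 → obeys
(c) 3-1-8 → violates
(d) 4-4 → obeys
(e) 5-2-1 → obeys
(f) 1-2-3 → violates
(g) 8-4-1 → obeys

5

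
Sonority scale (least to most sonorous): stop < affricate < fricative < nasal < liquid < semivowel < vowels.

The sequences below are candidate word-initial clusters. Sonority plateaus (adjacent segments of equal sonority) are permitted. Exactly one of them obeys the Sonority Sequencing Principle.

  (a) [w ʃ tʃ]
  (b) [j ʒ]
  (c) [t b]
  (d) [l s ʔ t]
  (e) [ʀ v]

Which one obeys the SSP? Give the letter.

(a) [w ʃ tʃ]: profile 6-3-2 — violates.
(b) [j ʒ]: profile 6-3 — violates.
(c) [t b]: profile 1-1 — obeys.
(d) [l s ʔ t]: profile 5-3-1-1 — violates.
(e) [ʀ v]: profile 5-3 — violates.

c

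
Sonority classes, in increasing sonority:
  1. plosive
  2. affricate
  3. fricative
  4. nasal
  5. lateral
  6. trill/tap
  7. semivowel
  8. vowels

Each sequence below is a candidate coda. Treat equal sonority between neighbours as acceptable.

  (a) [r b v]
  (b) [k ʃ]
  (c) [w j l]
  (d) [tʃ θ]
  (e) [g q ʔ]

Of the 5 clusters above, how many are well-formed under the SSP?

2

(a) 6-1-3 → violates
(b) 1-3 → violates
(c) 7-7-5 → obeys
(d) 2-3 → violates
(e) 1-1-1 → obeys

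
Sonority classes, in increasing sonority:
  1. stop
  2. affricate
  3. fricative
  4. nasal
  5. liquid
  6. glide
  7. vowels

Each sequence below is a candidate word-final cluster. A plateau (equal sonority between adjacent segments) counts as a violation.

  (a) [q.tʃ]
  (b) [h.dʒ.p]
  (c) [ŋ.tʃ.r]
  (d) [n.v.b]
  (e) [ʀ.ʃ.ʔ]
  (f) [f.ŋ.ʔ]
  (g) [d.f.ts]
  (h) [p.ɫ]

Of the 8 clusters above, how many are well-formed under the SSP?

3

(a) [q.tʃ]: profile 1-2 — violates.
(b) [h.dʒ.p]: profile 3-2-1 — obeys.
(c) [ŋ.tʃ.r]: profile 4-2-5 — violates.
(d) [n.v.b]: profile 4-3-1 — obeys.
(e) [ʀ.ʃ.ʔ]: profile 5-3-1 — obeys.
(f) [f.ŋ.ʔ]: profile 3-4-1 — violates.
(g) [d.f.ts]: profile 1-3-2 — violates.
(h) [p.ɫ]: profile 1-5 — violates.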